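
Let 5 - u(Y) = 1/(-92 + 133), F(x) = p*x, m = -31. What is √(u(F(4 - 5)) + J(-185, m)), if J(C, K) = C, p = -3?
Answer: 11*I*√2501/41 ≈ 13.417*I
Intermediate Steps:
F(x) = -3*x
u(Y) = 204/41 (u(Y) = 5 - 1/(-92 + 133) = 5 - 1/41 = 204/41)
√(u(F(4 - 5)) + J(-185, m)) = √(204/41 - 185) = √(-7381/41) = 11*I*√2501/41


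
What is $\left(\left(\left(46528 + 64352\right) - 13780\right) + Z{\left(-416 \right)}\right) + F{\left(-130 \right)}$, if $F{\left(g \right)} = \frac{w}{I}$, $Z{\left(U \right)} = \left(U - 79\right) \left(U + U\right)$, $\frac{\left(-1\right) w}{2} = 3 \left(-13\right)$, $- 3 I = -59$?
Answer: $\frac{30027694}{59} \approx 5.0894 \cdot 10^{5}$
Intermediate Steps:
$I = \frac{59}{3}$ ($I = \left(- \frac{1}{3}\right) \left(-59\right) = \frac{59}{3} \approx 19.667$)
$w = 78$ ($w = - 2 \cdot 3 \left(-13\right) = \left(-2\right) \left(-39\right) = 78$)
$Z{\left(U \right)} = 2 U \left(-79 + U\right)$ ($Z{\left(U \right)} = \left(-79 + U\right) 2 U = 2 U \left(-79 + U\right)$)
$F{\left(g \right)} = \frac{234}{59}$ ($F{\left(g \right)} = \frac{78}{\frac{59}{3}} = 78 \cdot \frac{3}{59} = \frac{234}{59}$)
$\left(\left(\left(46528 + 64352\right) - 13780\right) + Z{\left(-416 \right)}\right) + F{\left(-130 \right)} = \left(\left(\left(46528 + 64352\right) - 13780\right) + 2 \left(-416\right) \left(-79 - 416\right)\right) + \frac{234}{59} = \left(\left(110880 - 13780\right) + 2 \left(-416\right) \left(-495\right)\right) + \frac{234}{59} = \left(97100 + 411840\right) + \frac{234}{59} = 508940 + \frac{234}{59} = \frac{30027694}{59}$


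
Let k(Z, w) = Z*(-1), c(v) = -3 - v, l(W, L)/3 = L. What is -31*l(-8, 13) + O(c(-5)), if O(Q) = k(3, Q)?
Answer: -1212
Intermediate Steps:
l(W, L) = 3*L
k(Z, w) = -Z
O(Q) = -3 (O(Q) = -1*3 = -3)
-31*l(-8, 13) + O(c(-5)) = -93*13 - 3 = -31*39 - 3 = -1209 - 3 = -1212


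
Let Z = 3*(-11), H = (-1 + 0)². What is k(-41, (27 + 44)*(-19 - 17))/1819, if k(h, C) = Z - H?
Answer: -2/107 ≈ -0.018692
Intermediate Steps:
H = 1 (H = (-1)² = 1)
Z = -33
k(h, C) = -34 (k(h, C) = -33 - 1*1 = -33 - 1 = -34)
k(-41, (27 + 44)*(-19 - 17))/1819 = -34/1819 = -34*1/1819 = -2/107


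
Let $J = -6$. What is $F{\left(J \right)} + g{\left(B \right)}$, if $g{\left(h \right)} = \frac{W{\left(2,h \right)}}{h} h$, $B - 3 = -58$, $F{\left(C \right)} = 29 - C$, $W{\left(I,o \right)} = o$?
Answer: $-20$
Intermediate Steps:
$B = -55$ ($B = 3 - 58 = -55$)
$g{\left(h \right)} = h$ ($g{\left(h \right)} = \frac{h}{h} h = 1 h = h$)
$F{\left(J \right)} + g{\left(B \right)} = \left(29 - -6\right) - 55 = \left(29 + 6\right) - 55 = 35 - 55 = -20$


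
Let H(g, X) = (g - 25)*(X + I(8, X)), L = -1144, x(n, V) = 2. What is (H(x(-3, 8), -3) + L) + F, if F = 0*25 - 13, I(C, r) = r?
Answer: -1019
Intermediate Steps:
H(g, X) = 2*X*(-25 + g) (H(g, X) = (g - 25)*(X + X) = (-25 + g)*(2*X) = 2*X*(-25 + g))
F = -13 (F = 0 - 13 = -13)
(H(x(-3, 8), -3) + L) + F = (2*(-3)*(-25 + 2) - 1144) - 13 = (2*(-3)*(-23) - 1144) - 13 = (138 - 1144) - 13 = -1006 - 13 = -1019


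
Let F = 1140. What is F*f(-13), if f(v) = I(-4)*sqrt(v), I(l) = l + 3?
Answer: -1140*I*sqrt(13) ≈ -4110.3*I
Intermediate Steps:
I(l) = 3 + l
f(v) = -sqrt(v) (f(v) = (3 - 4)*sqrt(v) = -sqrt(v))
F*f(-13) = 1140*(-sqrt(-13)) = 1140*(-I*sqrt(13)) = -1140*I*sqrt(13)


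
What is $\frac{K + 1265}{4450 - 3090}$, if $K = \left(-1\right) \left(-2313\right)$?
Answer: $\frac{1789}{680} \approx 2.6309$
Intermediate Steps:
$K = 2313$
$\frac{K + 1265}{4450 - 3090} = \frac{2313 + 1265}{4450 - 3090} = \frac{3578}{1360} = 3578 \cdot \frac{1}{1360} = \frac{1789}{680}$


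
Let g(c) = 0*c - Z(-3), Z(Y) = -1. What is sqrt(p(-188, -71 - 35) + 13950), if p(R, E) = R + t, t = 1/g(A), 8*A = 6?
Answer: sqrt(13763) ≈ 117.32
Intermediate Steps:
A = 3/4 (A = (1/8)*6 = 3/4 ≈ 0.75000)
g(c) = 1 (g(c) = 0*c - 1*(-1) = 0 + 1 = 1)
t = 1 (t = 1/1 = 1)
p(R, E) = 1 + R (p(R, E) = R + 1 = 1 + R)
sqrt(p(-188, -71 - 35) + 13950) = sqrt((1 - 188) + 13950) = sqrt(-187 + 13950) = sqrt(13763)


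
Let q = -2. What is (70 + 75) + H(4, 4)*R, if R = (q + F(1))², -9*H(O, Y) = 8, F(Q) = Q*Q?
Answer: 1297/9 ≈ 144.11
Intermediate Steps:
F(Q) = Q²
H(O, Y) = -8/9 (H(O, Y) = -⅑*8 = -8/9)
R = 1 (R = (-2 + 1²)² = (-2 + 1)² = (-1)² = 1)
(70 + 75) + H(4, 4)*R = (70 + 75) - 8/9*1 = 145 - 8/9 = 1297/9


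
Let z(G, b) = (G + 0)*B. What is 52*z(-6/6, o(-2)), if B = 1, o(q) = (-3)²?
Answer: -52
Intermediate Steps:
o(q) = 9
z(G, b) = G (z(G, b) = (G + 0)*1 = G*1 = G)
52*z(-6/6, o(-2)) = 52*(-6/6) = 52*(-6*⅙) = 52*(-1) = -52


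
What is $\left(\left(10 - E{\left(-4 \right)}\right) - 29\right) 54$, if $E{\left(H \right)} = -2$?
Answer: $-918$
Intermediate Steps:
$\left(\left(10 - E{\left(-4 \right)}\right) - 29\right) 54 = \left(\left(10 - -2\right) - 29\right) 54 = \left(\left(10 + 2\right) - 29\right) 54 = \left(12 - 29\right) 54 = \left(-17\right) 54 = -918$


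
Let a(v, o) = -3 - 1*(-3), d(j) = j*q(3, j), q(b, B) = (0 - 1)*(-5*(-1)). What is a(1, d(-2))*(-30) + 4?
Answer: 4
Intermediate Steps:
q(b, B) = -5 (q(b, B) = -1*5 = -5)
d(j) = -5*j (d(j) = j*(-5) = -5*j)
a(v, o) = 0 (a(v, o) = -3 + 3 = 0)
a(1, d(-2))*(-30) + 4 = 0*(-30) + 4 = 0 + 4 = 4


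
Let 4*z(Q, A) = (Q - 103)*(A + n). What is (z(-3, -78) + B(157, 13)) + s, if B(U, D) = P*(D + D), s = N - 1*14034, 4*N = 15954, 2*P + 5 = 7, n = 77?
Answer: -9993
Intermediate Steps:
P = 1 (P = -5/2 + (½)*7 = -5/2 + 7/2 = 1)
N = 7977/2 (N = (¼)*15954 = 7977/2 ≈ 3988.5)
s = -20091/2 (s = 7977/2 - 1*14034 = 7977/2 - 14034 = -20091/2 ≈ -10046.)
z(Q, A) = (-103 + Q)*(77 + A)/4 (z(Q, A) = ((Q - 103)*(A + 77))/4 = ((-103 + Q)*(77 + A))/4 = (-103 + Q)*(77 + A)/4)
B(U, D) = 2*D (B(U, D) = 1*(D + D) = 1*(2*D) = 2*D)
(z(-3, -78) + B(157, 13)) + s = ((-7931/4 - 103/4*(-78) + (77/4)*(-3) + (¼)*(-78)*(-3)) + 2*13) - 20091/2 = ((-7931/4 + 4017/2 - 231/4 + 117/2) + 26) - 20091/2 = (53/2 + 26) - 20091/2 = 105/2 - 20091/2 = -9993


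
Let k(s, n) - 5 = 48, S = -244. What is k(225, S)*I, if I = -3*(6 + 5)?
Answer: -1749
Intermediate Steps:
k(s, n) = 53 (k(s, n) = 5 + 48 = 53)
I = -33 (I = -3*11 = -33)
k(225, S)*I = 53*(-33) = -1749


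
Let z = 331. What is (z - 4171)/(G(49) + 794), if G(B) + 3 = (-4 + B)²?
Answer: -15/11 ≈ -1.3636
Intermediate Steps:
G(B) = -3 + (-4 + B)²
(z - 4171)/(G(49) + 794) = (331 - 4171)/((-3 + (-4 + 49)²) + 794) = -3840/((-3 + 45²) + 794) = -3840/((-3 + 2025) + 794) = -3840/(2022 + 794) = -3840/2816 = -3840*1/2816 = -15/11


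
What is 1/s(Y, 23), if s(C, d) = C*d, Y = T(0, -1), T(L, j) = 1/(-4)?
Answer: -4/23 ≈ -0.17391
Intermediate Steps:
T(L, j) = -¼
Y = -¼ ≈ -0.25000
1/s(Y, 23) = 1/(-¼*23) = 1/(-23/4) = -4/23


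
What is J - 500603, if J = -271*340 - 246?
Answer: -592989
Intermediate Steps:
J = -92386 (J = -92140 - 246 = -92386)
J - 500603 = -92386 - 500603 = -592989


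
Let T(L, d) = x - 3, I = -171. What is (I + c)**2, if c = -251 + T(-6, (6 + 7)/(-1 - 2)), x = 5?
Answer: 176400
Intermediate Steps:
T(L, d) = 2 (T(L, d) = 5 - 3 = 2)
c = -249 (c = -251 + 2 = -249)
(I + c)**2 = (-171 - 249)**2 = (-420)**2 = 176400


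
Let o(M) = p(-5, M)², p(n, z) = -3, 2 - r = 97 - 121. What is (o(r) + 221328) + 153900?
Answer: 375237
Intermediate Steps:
r = 26 (r = 2 - (97 - 121) = 2 - 1*(-24) = 2 + 24 = 26)
o(M) = 9 (o(M) = (-3)² = 9)
(o(r) + 221328) + 153900 = (9 + 221328) + 153900 = 221337 + 153900 = 375237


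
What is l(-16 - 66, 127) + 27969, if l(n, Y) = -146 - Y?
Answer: 27696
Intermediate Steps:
l(-16 - 66, 127) + 27969 = (-146 - 1*127) + 27969 = (-146 - 127) + 27969 = -273 + 27969 = 27696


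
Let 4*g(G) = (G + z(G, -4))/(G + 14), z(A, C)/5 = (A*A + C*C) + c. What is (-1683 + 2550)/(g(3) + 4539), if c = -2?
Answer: 29478/154385 ≈ 0.19094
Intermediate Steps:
z(A, C) = -10 + 5*A² + 5*C² (z(A, C) = 5*((A*A + C*C) - 2) = 5*((A² + C²) - 2) = 5*(-2 + A² + C²) = -10 + 5*A² + 5*C²)
g(G) = (70 + G + 5*G²)/(4*(14 + G)) (g(G) = ((G + (-10 + 5*G² + 5*(-4)²))/(G + 14))/4 = ((G + (-10 + 5*G² + 5*16))/(14 + G))/4 = ((G + (-10 + 5*G² + 80))/(14 + G))/4 = ((G + (70 + 5*G²))/(14 + G))/4 = ((70 + G + 5*G²)/(14 + G))/4 = (70 + G + 5*G²)/(4*(14 + G)))
(-1683 + 2550)/(g(3) + 4539) = (-1683 + 2550)/((70 + 3 + 5*3²)/(4*(14 + 3)) + 4539) = 867/((¼)*(70 + 3 + 5*9)/17 + 4539) = 867/((¼)*(1/17)*(70 + 3 + 45) + 4539) = 867/((¼)*(1/17)*118 + 4539) = 867/(59/34 + 4539) = 867/(154385/34) = 867*(34/154385) = 29478/154385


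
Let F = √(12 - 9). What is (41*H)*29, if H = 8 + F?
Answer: 9512 + 1189*√3 ≈ 11571.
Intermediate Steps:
F = √3 ≈ 1.7320
H = 8 + √3 ≈ 9.7321
(41*H)*29 = (41*(8 + √3))*29 = (328 + 41*√3)*29 = 9512 + 1189*√3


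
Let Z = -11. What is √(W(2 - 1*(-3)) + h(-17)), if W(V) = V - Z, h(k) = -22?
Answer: I*√6 ≈ 2.4495*I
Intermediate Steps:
W(V) = 11 + V (W(V) = V - 1*(-11) = V + 11 = 11 + V)
√(W(2 - 1*(-3)) + h(-17)) = √((11 + (2 - 1*(-3))) - 22) = √((11 + (2 + 3)) - 22) = √((11 + 5) - 22) = √(16 - 22) = √(-6) = I*√6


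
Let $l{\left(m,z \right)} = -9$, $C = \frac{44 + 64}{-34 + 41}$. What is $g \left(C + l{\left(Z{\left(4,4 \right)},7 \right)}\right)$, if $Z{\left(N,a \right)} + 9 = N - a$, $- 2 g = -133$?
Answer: $\frac{855}{2} \approx 427.5$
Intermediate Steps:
$g = \frac{133}{2}$ ($g = \left(- \frac{1}{2}\right) \left(-133\right) = \frac{133}{2} \approx 66.5$)
$Z{\left(N,a \right)} = -9 + N - a$ ($Z{\left(N,a \right)} = -9 + \left(N - a\right) = -9 + N - a$)
$C = \frac{108}{7} \approx 15.429$
$g \left(C + l{\left(Z{\left(4,4 \right)},7 \right)}\right) = \frac{133 \left(\frac{108}{7} - 9\right)}{2} = \frac{133}{2} \cdot \frac{45}{7} = \frac{855}{2}$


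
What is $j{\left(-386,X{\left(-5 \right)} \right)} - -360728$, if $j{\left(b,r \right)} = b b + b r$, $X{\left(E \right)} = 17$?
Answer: $503162$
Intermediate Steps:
$j{\left(b,r \right)} = b^{2} + b r$
$j{\left(-386,X{\left(-5 \right)} \right)} - -360728 = - 386 \left(-386 + 17\right) - -360728 = \left(-386\right) \left(-369\right) + 360728 = 142434 + 360728 = 503162$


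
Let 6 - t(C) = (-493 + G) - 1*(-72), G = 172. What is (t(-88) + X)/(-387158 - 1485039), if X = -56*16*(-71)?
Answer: -63871/1872197 ≈ -0.034116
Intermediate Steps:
t(C) = 255 (t(C) = 6 - ((-493 + 172) - 1*(-72)) = 6 - (-321 + 72) = 6 - 1*(-249) = 6 + 249 = 255)
X = 63616 (X = -896*(-71) = 63616)
(t(-88) + X)/(-387158 - 1485039) = (255 + 63616)/(-387158 - 1485039) = 63871/(-1872197) = 63871*(-1/1872197) = -63871/1872197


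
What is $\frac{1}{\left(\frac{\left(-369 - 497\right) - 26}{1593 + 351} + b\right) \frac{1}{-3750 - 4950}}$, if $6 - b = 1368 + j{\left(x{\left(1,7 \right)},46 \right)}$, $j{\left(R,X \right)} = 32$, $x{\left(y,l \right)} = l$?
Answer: $\frac{4228200}{677707} \approx 6.239$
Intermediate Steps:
$b = -1394$ ($b = 6 - \left(1368 + 32\right) = 6 - 1400 = -1394$)
$\frac{1}{\left(\frac{\left(-369 - 497\right) - 26}{1593 + 351} + b\right) \frac{1}{-3750 - 4950}} = \frac{1}{\left(\frac{\left(-369 - 497\right) - 26}{1593 + 351} - 1394\right) \frac{1}{-3750 - 4950}} = \frac{1}{\left(\frac{-866 - 26}{1944} - 1394\right) \frac{1}{-8700}} = \frac{1}{\left(\left(-892\right) \frac{1}{1944} - 1394\right) \left(- \frac{1}{8700}\right)} = \frac{1}{\left(- \frac{223}{486} - 1394\right) \left(- \frac{1}{8700}\right)} = \frac{1}{\left(- \frac{677707}{486}\right) \left(- \frac{1}{8700}\right)} = \frac{1}{\frac{677707}{4228200}} = \frac{4228200}{677707}$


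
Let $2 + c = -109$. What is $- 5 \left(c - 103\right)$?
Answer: $1070$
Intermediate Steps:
$c = -111$ ($c = -2 - 109 = -111$)
$- 5 \left(c - 103\right) = - 5 \left(-111 - 103\right) = \left(-5\right) \left(-214\right) = 1070$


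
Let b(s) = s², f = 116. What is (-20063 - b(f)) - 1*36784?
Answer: -70303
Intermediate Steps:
(-20063 - b(f)) - 1*36784 = (-20063 - 1*116²) - 1*36784 = (-20063 - 1*13456) - 36784 = (-20063 - 13456) - 36784 = -33519 - 36784 = -70303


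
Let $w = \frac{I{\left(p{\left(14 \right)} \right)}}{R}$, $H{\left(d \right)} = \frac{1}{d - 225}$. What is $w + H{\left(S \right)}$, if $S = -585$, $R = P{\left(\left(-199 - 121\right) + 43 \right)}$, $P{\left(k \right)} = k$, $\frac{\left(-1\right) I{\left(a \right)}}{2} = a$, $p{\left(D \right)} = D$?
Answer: $\frac{22403}{224370} \approx 0.099849$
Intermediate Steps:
$I{\left(a \right)} = - 2 a$
$R = -277$ ($R = \left(-199 - 121\right) + 43 = -320 + 43 = -277$)
$H{\left(d \right)} = \frac{1}{-225 + d}$
$w = \frac{28}{277}$ ($w = \frac{\left(-2\right) 14}{-277} = \left(-28\right) \left(- \frac{1}{277}\right) = \frac{28}{277} \approx 0.10108$)
$w + H{\left(S \right)} = \frac{28}{277} + \frac{1}{-225 - 585} = \frac{28}{277} + \frac{1}{-810} = \frac{28}{277} - \frac{1}{810} = \frac{22403}{224370}$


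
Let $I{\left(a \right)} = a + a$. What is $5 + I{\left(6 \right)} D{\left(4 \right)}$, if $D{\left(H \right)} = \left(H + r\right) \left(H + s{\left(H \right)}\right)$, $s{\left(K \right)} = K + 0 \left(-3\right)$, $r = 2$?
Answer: $581$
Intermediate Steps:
$s{\left(K \right)} = K$ ($s{\left(K \right)} = K + 0 = K$)
$D{\left(H \right)} = 2 H \left(2 + H\right)$ ($D{\left(H \right)} = \left(H + 2\right) \left(H + H\right) = \left(2 + H\right) 2 H = 2 H \left(2 + H\right)$)
$I{\left(a \right)} = 2 a$
$5 + I{\left(6 \right)} D{\left(4 \right)} = 5 + 2 \cdot 6 \cdot 2 \cdot 4 \left(2 + 4\right) = 5 + 12 \cdot 2 \cdot 4 \cdot 6 = 5 + 12 \cdot 48 = 5 + 576 = 581$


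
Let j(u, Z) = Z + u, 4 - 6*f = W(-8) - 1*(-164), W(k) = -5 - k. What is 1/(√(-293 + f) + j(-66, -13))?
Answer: -474/39367 - I*√11526/39367 ≈ -0.012041 - 0.0027271*I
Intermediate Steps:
f = -163/6 (f = ⅔ - ((-5 - 1*(-8)) - 1*(-164))/6 = ⅔ - ((-5 + 8) + 164)/6 = ⅔ - (3 + 164)/6 = ⅔ - ⅙*167 = ⅔ - 167/6 = -163/6 ≈ -27.167)
1/(√(-293 + f) + j(-66, -13)) = 1/(√(-293 - 163/6) + (-13 - 66)) = 1/(√(-1921/6) - 79) = 1/(I*√11526/6 - 79) = 1/(-79 + I*√11526/6)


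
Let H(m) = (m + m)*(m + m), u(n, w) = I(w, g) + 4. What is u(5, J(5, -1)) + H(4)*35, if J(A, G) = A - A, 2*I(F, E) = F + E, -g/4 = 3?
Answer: 2238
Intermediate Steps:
g = -12 (g = -4*3 = -12)
I(F, E) = E/2 + F/2 (I(F, E) = (F + E)/2 = (E + F)/2 = E/2 + F/2)
J(A, G) = 0
u(n, w) = -2 + w/2 (u(n, w) = ((½)*(-12) + w/2) + 4 = (-6 + w/2) + 4 = -2 + w/2)
H(m) = 4*m² (H(m) = (2*m)*(2*m) = 4*m²)
u(5, J(5, -1)) + H(4)*35 = (-2 + (½)*0) + (4*4²)*35 = (-2 + 0) + (4*16)*35 = -2 + 64*35 = -2 + 2240 = 2238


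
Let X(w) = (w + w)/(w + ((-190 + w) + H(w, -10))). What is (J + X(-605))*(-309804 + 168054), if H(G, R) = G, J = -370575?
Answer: 21064097202750/401 ≈ 5.2529e+10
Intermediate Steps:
X(w) = 2*w/(-190 + 3*w) (X(w) = (w + w)/(w + ((-190 + w) + w)) = (2*w)/(w + (-190 + 2*w)) = (2*w)/(-190 + 3*w) = 2*w/(-190 + 3*w))
(J + X(-605))*(-309804 + 168054) = (-370575 + 2*(-605)/(-190 + 3*(-605)))*(-309804 + 168054) = (-370575 + 2*(-605)/(-190 - 1815))*(-141750) = (-370575 + 2*(-605)/(-2005))*(-141750) = (-370575 + 2*(-605)*(-1/2005))*(-141750) = (-370575 + 242/401)*(-141750) = -148600333/401*(-141750) = 21064097202750/401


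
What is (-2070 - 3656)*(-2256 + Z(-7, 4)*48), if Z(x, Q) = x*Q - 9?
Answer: 23087232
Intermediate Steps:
Z(x, Q) = -9 + Q*x (Z(x, Q) = Q*x - 9 = -9 + Q*x)
(-2070 - 3656)*(-2256 + Z(-7, 4)*48) = (-2070 - 3656)*(-2256 + (-9 + 4*(-7))*48) = -5726*(-2256 + (-9 - 28)*48) = -5726*(-2256 - 37*48) = -5726*(-2256 - 1776) = -5726*(-4032) = 23087232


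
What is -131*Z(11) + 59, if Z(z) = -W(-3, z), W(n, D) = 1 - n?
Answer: 583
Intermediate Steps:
Z(z) = -4 (Z(z) = -(1 - 1*(-3)) = -(1 + 3) = -1*4 = -4)
-131*Z(11) + 59 = -131*(-4) + 59 = 524 + 59 = 583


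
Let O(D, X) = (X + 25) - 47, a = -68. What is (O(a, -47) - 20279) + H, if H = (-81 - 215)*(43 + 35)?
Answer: -43436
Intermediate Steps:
O(D, X) = -22 + X (O(D, X) = (25 + X) - 47 = -22 + X)
H = -23088 (H = -296*78 = -23088)
(O(a, -47) - 20279) + H = ((-22 - 47) - 20279) - 23088 = (-69 - 20279) - 23088 = -20348 - 23088 = -43436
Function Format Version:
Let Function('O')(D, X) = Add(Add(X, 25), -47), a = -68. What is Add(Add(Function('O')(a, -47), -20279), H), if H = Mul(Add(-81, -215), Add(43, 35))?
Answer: -43436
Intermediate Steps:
Function('O')(D, X) = Add(-22, X) (Function('O')(D, X) = Add(Add(25, X), -47) = Add(-22, X))
H = -23088 (H = Mul(-296, 78) = -23088)
Add(Add(Function('O')(a, -47), -20279), H) = Add(Add(Add(-22, -47), -20279), -23088) = Add(Add(-69, -20279), -23088) = Add(-20348, -23088) = -43436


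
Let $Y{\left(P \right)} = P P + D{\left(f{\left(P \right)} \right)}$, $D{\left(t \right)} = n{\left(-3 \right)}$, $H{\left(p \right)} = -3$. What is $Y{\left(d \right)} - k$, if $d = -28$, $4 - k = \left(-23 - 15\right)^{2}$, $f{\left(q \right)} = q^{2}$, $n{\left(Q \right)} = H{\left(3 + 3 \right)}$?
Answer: $2221$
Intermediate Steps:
$n{\left(Q \right)} = -3$
$D{\left(t \right)} = -3$
$k = -1440$ ($k = 4 - \left(-23 - 15\right)^{2} = 4 - \left(-38\right)^{2} = 4 - 1444 = -1440$)
$Y{\left(P \right)} = -3 + P^{2}$ ($Y{\left(P \right)} = P P - 3 = P^{2} - 3 = -3 + P^{2}$)
$Y{\left(d \right)} - k = \left(-3 + \left(-28\right)^{2}\right) - -1440 = \left(-3 + 784\right) + 1440 = 781 + 1440 = 2221$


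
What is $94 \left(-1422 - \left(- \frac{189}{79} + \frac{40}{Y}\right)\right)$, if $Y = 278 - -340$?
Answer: $- \frac{3257628374}{24411} \approx -1.3345 \cdot 10^{5}$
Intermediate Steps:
$Y = 618$ ($Y = 278 + 340 = 618$)
$94 \left(-1422 - \left(- \frac{189}{79} + \frac{40}{Y}\right)\right) = 94 \left(-1422 - \left(- \frac{189}{79} + \frac{20}{309}\right)\right) = 94 \left(-1422 - - \frac{56821}{24411}\right) = 94 \left(-1422 + \left(\frac{189}{79} - \frac{20}{309}\right)\right) = 94 \left(-1422 + \frac{56821}{24411}\right) = 94 \left(- \frac{34655621}{24411}\right) = - \frac{3257628374}{24411}$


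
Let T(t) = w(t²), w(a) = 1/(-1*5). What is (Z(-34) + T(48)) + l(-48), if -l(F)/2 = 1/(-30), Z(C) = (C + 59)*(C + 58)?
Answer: 8998/15 ≈ 599.87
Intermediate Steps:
Z(C) = (58 + C)*(59 + C) (Z(C) = (59 + C)*(58 + C) = (58 + C)*(59 + C))
w(a) = -⅕ (w(a) = 1/(-5) = -⅕)
T(t) = -⅕
l(F) = 1/15 (l(F) = -2/(-30) = -2*(-1/30) = 1/15)
(Z(-34) + T(48)) + l(-48) = ((3422 + (-34)² + 117*(-34)) - ⅕) + 1/15 = ((3422 + 1156 - 3978) - ⅕) + 1/15 = (600 - ⅕) + 1/15 = 2999/5 + 1/15 = 8998/15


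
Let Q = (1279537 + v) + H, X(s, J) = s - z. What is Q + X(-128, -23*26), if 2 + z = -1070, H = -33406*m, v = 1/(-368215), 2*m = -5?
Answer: 502243787139/368215 ≈ 1.3640e+6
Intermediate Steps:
m = -5/2 (m = (½)*(-5) = -5/2 ≈ -2.5000)
v = -1/368215 ≈ -2.7158e-6
H = 83515 (H = -33406*(-5/2) = 83515)
z = -1072 (z = -2 - 1070 = -1072)
X(s, J) = 1072 + s (X(s, J) = s - 1*(-1072) = s + 1072 = 1072 + s)
Q = 501896192179/368215 (Q = (1279537 - 1/368215) + 83515 = 471144716454/368215 + 83515 = 501896192179/368215 ≈ 1.3631e+6)
Q + X(-128, -23*26) = 501896192179/368215 + (1072 - 128) = 501896192179/368215 + 944 = 502243787139/368215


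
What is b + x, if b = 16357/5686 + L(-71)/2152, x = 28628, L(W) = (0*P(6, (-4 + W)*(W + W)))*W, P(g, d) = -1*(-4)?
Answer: 162795165/5686 ≈ 28631.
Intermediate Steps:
P(g, d) = 4
L(W) = 0 (L(W) = (0*4)*W = 0*W = 0)
b = 16357/5686 (b = 16357/5686 + 0/2152 = 16357*(1/5686) + 0*(1/2152) = 16357/5686 + 0 = 16357/5686 ≈ 2.8767)
b + x = 16357/5686 + 28628 = 162795165/5686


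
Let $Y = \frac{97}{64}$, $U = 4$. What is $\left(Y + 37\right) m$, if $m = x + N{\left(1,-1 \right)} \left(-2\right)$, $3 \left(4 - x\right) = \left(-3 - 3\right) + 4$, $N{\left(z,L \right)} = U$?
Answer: $- \frac{12325}{96} \approx -128.39$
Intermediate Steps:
$N{\left(z,L \right)} = 4$
$x = \frac{14}{3}$ ($x = 4 - \frac{\left(-3 - 3\right) + 4}{3} = 4 - \frac{-6 + 4}{3} = 4 - - \frac{2}{3} = 4 + \frac{2}{3} = \frac{14}{3} \approx 4.6667$)
$Y = \frac{97}{64}$ ($Y = 97 \cdot \frac{1}{64} = \frac{97}{64} \approx 1.5156$)
$m = - \frac{10}{3}$ ($m = \frac{14}{3} + 4 \left(-2\right) = \frac{14}{3} - 8 = - \frac{10}{3} \approx -3.3333$)
$\left(Y + 37\right) m = \left(\frac{97}{64} + 37\right) \left(- \frac{10}{3}\right) = \frac{2465}{64} \left(- \frac{10}{3}\right) = - \frac{12325}{96}$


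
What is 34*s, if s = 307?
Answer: 10438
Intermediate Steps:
34*s = 34*307 = 10438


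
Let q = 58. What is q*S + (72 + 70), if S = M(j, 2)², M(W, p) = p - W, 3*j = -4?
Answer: 7078/9 ≈ 786.44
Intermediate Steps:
j = -4/3 (j = (⅓)*(-4) = -4/3 ≈ -1.3333)
S = 100/9 (S = (2 - 1*(-4/3))² = (2 + 4/3)² = (10/3)² = 100/9 ≈ 11.111)
q*S + (72 + 70) = 58*(100/9) + (72 + 70) = 5800/9 + 142 = 7078/9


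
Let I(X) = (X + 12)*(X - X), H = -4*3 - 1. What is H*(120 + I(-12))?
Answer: -1560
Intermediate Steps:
H = -13 (H = -12 - 1 = -13)
I(X) = 0 (I(X) = (12 + X)*0 = 0)
H*(120 + I(-12)) = -13*(120 + 0) = -13*120 = -1560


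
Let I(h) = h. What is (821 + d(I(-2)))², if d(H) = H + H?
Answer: 667489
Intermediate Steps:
d(H) = 2*H
(821 + d(I(-2)))² = (821 + 2*(-2))² = (821 - 4)² = 817² = 667489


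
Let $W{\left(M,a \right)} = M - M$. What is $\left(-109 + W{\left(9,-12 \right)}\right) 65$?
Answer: $-7085$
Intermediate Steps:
$W{\left(M,a \right)} = 0$
$\left(-109 + W{\left(9,-12 \right)}\right) 65 = \left(-109 + 0\right) 65 = \left(-109\right) 65 = -7085$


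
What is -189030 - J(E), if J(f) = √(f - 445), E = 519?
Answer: -189030 - √74 ≈ -1.8904e+5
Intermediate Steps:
J(f) = √(-445 + f)
-189030 - J(E) = -189030 - √(-445 + 519) = -189030 - √74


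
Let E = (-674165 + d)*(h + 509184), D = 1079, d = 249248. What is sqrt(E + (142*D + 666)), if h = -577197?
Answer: sqrt(28900033805) ≈ 1.7000e+5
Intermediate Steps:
E = 28899879921 (E = (-674165 + 249248)*(-577197 + 509184) = -424917*(-68013) = 28899879921)
sqrt(E + (142*D + 666)) = sqrt(28899879921 + (142*1079 + 666)) = sqrt(28899879921 + (153218 + 666)) = sqrt(28899879921 + 153884) = sqrt(28900033805)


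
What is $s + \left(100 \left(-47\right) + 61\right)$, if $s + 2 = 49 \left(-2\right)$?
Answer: $-4739$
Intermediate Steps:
$s = -100$ ($s = -2 + 49 \left(-2\right) = -2 - 98 = -100$)
$s + \left(100 \left(-47\right) + 61\right) = -100 + \left(100 \left(-47\right) + 61\right) = -100 + \left(-4700 + 61\right) = -100 - 4639 = -4739$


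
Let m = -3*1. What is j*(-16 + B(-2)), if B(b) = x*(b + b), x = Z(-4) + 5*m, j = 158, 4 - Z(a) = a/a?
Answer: 5056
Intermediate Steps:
m = -3
Z(a) = 3 (Z(a) = 4 - a/a = 4 - 1*1 = 4 - 1 = 3)
x = -12 (x = 3 + 5*(-3) = 3 - 15 = -12)
B(b) = -24*b (B(b) = -12*(b + b) = -24*b)
j*(-16 + B(-2)) = 158*(-16 - 24*(-2)) = 158*(-16 + 48) = 158*32 = 5056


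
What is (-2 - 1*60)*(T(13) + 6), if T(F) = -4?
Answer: -124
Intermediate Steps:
(-2 - 1*60)*(T(13) + 6) = (-2 - 1*60)*(-4 + 6) = (-2 - 60)*2 = -62*2 = -124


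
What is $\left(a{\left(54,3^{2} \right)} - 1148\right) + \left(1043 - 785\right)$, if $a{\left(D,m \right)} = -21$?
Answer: $-911$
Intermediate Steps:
$\left(a{\left(54,3^{2} \right)} - 1148\right) + \left(1043 - 785\right) = \left(-21 - 1148\right) + \left(1043 - 785\right) = -1169 + \left(1043 - 785\right) = -1169 + 258 = -911$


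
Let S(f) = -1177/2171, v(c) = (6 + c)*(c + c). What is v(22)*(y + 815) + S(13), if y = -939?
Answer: -331660505/2171 ≈ -1.5277e+5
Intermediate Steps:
v(c) = 2*c*(6 + c) (v(c) = (6 + c)*(2*c) = 2*c*(6 + c))
S(f) = -1177/2171 (S(f) = -1177*1/2171 = -1177/2171)
v(22)*(y + 815) + S(13) = (2*22*(6 + 22))*(-939 + 815) - 1177/2171 = (2*22*28)*(-124) - 1177/2171 = 1232*(-124) - 1177/2171 = -152768 - 1177/2171 = -331660505/2171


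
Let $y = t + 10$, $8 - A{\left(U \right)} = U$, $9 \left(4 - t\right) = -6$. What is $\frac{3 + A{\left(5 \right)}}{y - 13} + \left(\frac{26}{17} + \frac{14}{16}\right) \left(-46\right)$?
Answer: $- \frac{36381}{340} \approx -107.0$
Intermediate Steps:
$t = \frac{14}{3}$ ($t = 4 - - \frac{2}{3} = 4 + \frac{2}{3} = \frac{14}{3} \approx 4.6667$)
$A{\left(U \right)} = 8 - U$
$y = \frac{44}{3}$ ($y = \frac{14}{3} + 10 = \frac{44}{3} \approx 14.667$)
$\frac{3 + A{\left(5 \right)}}{y - 13} + \left(\frac{26}{17} + \frac{14}{16}\right) \left(-46\right) = \frac{3 + \left(8 - 5\right)}{\frac{44}{3} - 13} + \left(\frac{26}{17} + \frac{14}{16}\right) \left(-46\right) = \frac{3 + \left(8 - 5\right)}{\frac{5}{3}} + \left(26 \cdot \frac{1}{17} + 14 \cdot \frac{1}{16}\right) \left(-46\right) = \left(3 + 3\right) \frac{3}{5} + \left(\frac{26}{17} + \frac{7}{8}\right) \left(-46\right) = 6 \cdot \frac{3}{5} + \frac{327}{136} \left(-46\right) = \frac{18}{5} - \frac{7521}{68} = - \frac{36381}{340}$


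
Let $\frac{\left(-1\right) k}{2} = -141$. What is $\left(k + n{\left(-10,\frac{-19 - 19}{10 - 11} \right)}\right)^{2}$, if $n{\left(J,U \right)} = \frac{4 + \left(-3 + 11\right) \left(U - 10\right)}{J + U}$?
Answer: $\frac{4124961}{49} \approx 84183.0$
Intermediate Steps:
$k = 282$ ($k = \left(-2\right) \left(-141\right) = 282$)
$n{\left(J,U \right)} = \frac{-76 + 8 U}{J + U}$ ($n{\left(J,U \right)} = \frac{4 + 8 \left(-10 + U\right)}{J + U} = \frac{4 + \left(-80 + 8 U\right)}{J + U} = \frac{-76 + 8 U}{J + U}$)
$\left(k + n{\left(-10,\frac{-19 - 19}{10 - 11} \right)}\right)^{2} = \left(282 + \frac{4 \left(-19 + 2 \frac{-19 - 19}{10 - 11}\right)}{-10 + \frac{-19 - 19}{10 - 11}}\right)^{2} = \left(282 + \frac{4 \left(-19 + 2 \left(- \frac{38}{-1}\right)\right)}{-10 - \frac{38}{-1}}\right)^{2} = \left(282 + \frac{4 \left(-19 + 2 \left(\left(-38\right) \left(-1\right)\right)\right)}{-10 - -38}\right)^{2} = \left(282 + \frac{4 \left(-19 + 2 \cdot 38\right)}{-10 + 38}\right)^{2} = \left(282 + \frac{4 \left(-19 + 76\right)}{28}\right)^{2} = \left(282 + 4 \cdot \frac{1}{28} \cdot 57\right)^{2} = \left(282 + \frac{57}{7}\right)^{2} = \left(\frac{2031}{7}\right)^{2} = \frac{4124961}{49}$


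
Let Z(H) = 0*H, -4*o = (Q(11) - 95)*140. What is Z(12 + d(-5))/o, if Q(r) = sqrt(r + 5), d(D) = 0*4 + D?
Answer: 0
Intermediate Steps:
d(D) = D (d(D) = 0 + D = D)
Q(r) = sqrt(5 + r)
o = 3185 (o = -(sqrt(5 + 11) - 95)*140/4 = -(sqrt(16) - 95)*140/4 = -(4 - 95)*140/4 = -(-91)*140/4 = -1/4*(-12740) = 3185)
Z(H) = 0
Z(12 + d(-5))/o = 0/3185 = 0*(1/3185) = 0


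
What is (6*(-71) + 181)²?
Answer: 60025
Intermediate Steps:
(6*(-71) + 181)² = (-426 + 181)² = (-245)² = 60025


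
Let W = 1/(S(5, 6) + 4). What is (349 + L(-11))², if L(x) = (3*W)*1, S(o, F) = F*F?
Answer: 194965369/1600 ≈ 1.2185e+5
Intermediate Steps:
S(o, F) = F²
W = 1/40 (W = 1/(6² + 4) = 1/(36 + 4) = 1/40 ≈ 0.025000)
L(x) = 3/40 (L(x) = (3*(1/40))*1 = (3/40)*1 = 3/40)
(349 + L(-11))² = (349 + 3/40)² = (13963/40)² = 194965369/1600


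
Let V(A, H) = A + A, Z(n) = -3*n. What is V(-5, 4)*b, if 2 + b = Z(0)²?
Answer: 20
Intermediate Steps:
b = -2 (b = -2 + (-3*0)² = -2 + 0² = -2 + 0 = -2)
V(A, H) = 2*A
V(-5, 4)*b = (2*(-5))*(-2) = -10*(-2) = 20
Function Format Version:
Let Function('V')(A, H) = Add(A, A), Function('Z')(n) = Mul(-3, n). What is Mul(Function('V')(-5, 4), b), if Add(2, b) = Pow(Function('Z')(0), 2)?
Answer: 20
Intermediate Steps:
b = -2 (b = Add(-2, Pow(Mul(-3, 0), 2)) = Add(-2, Pow(0, 2)) = Add(-2, 0) = -2)
Function('V')(A, H) = Mul(2, A)
Mul(Function('V')(-5, 4), b) = Mul(Mul(2, -5), -2) = Mul(-10, -2) = 20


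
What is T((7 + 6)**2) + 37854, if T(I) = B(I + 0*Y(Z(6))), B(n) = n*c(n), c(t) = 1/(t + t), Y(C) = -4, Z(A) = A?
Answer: 75709/2 ≈ 37855.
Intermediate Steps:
c(t) = 1/(2*t)
B(n) = 1/2 (B(n) = n*(1/(2*n)) = 1/2)
T(I) = 1/2
T((7 + 6)**2) + 37854 = 1/2 + 37854 = 75709/2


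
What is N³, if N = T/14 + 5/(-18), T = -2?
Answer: -148877/2000376 ≈ -0.074425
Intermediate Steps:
N = -53/126 (N = -2/14 + 5/(-18) = -2*1/14 + 5*(-1/18) = -⅐ - 5/18 = -53/126 ≈ -0.42063)
N³ = (-53/126)³ = -148877/2000376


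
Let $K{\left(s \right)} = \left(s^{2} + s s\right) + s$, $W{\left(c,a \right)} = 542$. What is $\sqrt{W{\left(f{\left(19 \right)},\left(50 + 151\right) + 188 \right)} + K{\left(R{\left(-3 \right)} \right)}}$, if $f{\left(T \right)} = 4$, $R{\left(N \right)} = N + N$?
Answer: $4 \sqrt{38} \approx 24.658$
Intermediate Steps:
$R{\left(N \right)} = 2 N$
$K{\left(s \right)} = s + 2 s^{2}$ ($K{\left(s \right)} = \left(s^{2} + s^{2}\right) + s = 2 s^{2} + s = s + 2 s^{2}$)
$\sqrt{W{\left(f{\left(19 \right)},\left(50 + 151\right) + 188 \right)} + K{\left(R{\left(-3 \right)} \right)}} = \sqrt{542 + 2 \left(-3\right) \left(1 + 2 \cdot 2 \left(-3\right)\right)} = \sqrt{542 - 6 \left(1 + 2 \left(-6\right)\right)} = \sqrt{542 - 6 \left(1 - 12\right)} = \sqrt{542 - -66} = \sqrt{542 + 66} = \sqrt{608} = 4 \sqrt{38}$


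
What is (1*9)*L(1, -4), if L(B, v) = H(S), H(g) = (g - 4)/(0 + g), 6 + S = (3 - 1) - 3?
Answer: 99/7 ≈ 14.143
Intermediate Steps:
S = -7 (S = -6 + ((3 - 1) - 3) = -6 + (2 - 3) = -6 - 1 = -7)
H(g) = (-4 + g)/g
L(B, v) = 11/7 (L(B, v) = (-4 - 7)/(-7) = -⅐*(-11) = 11/7)
(1*9)*L(1, -4) = (1*9)*(11/7) = 9*(11/7) = 99/7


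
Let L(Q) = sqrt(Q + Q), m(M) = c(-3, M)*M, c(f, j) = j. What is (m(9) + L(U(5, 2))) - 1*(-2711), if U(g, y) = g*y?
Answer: 2792 + 2*sqrt(5) ≈ 2796.5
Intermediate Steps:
m(M) = M**2 (m(M) = M*M = M**2)
L(Q) = sqrt(2)*sqrt(Q) (L(Q) = sqrt(2*Q) = sqrt(2)*sqrt(Q))
(m(9) + L(U(5, 2))) - 1*(-2711) = (9**2 + sqrt(2)*sqrt(5*2)) - 1*(-2711) = (81 + sqrt(2)*sqrt(10)) + 2711 = (81 + 2*sqrt(5)) + 2711 = 2792 + 2*sqrt(5)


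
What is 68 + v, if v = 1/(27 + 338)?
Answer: 24821/365 ≈ 68.003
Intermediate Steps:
v = 1/365 ≈ 0.0027397
68 + v = 68 + 1/365 = 24821/365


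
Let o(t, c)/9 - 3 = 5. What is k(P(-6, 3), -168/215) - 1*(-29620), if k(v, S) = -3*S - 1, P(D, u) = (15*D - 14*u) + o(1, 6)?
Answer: 6368589/215 ≈ 29621.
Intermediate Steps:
o(t, c) = 72 (o(t, c) = 27 + 9*5 = 27 + 45 = 72)
P(D, u) = 72 - 14*u + 15*D (P(D, u) = (15*D - 14*u) + 72 = (-14*u + 15*D) + 72 = 72 - 14*u + 15*D)
k(v, S) = -1 - 3*S
k(P(-6, 3), -168/215) - 1*(-29620) = (-1 - (-504)/215) - 1*(-29620) = (-1 - (-504)/215) + 29620 = (-1 - 3*(-168/215)) + 29620 = (-1 + 504/215) + 29620 = 289/215 + 29620 = 6368589/215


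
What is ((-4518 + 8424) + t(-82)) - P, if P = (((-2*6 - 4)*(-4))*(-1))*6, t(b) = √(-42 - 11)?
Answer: 4290 + I*√53 ≈ 4290.0 + 7.2801*I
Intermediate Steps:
t(b) = I*√53 (t(b) = √(-53) = I*√53)
P = -384 (P = (((-12 - 4)*(-4))*(-1))*6 = (-16*(-4)*(-1))*6 = (64*(-1))*6 = -64*6 = -384)
((-4518 + 8424) + t(-82)) - P = ((-4518 + 8424) + I*√53) - 1*(-384) = (3906 + I*√53) + 384 = 4290 + I*√53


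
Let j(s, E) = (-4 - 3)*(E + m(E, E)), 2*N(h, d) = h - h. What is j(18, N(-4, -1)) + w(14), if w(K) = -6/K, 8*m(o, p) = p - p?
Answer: -3/7 ≈ -0.42857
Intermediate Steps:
m(o, p) = 0 (m(o, p) = (p - p)/8 = (⅛)*0 = 0)
N(h, d) = 0 (N(h, d) = (h - h)/2 = (½)*0 = 0)
j(s, E) = -7*E (j(s, E) = (-4 - 3)*(E + 0) = -7*E)
j(18, N(-4, -1)) + w(14) = -7*0 - 6/14 = 0 - 6*1/14 = 0 - 3/7 = -3/7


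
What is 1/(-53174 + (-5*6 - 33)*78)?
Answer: -1/58088 ≈ -1.7215e-5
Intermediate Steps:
1/(-53174 + (-5*6 - 33)*78) = 1/(-53174 + (-30 - 33)*78) = 1/(-53174 - 63*78) = 1/(-53174 - 4914) = 1/(-58088) = -1/58088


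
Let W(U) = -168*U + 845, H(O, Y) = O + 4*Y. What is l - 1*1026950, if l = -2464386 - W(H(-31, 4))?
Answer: -3494701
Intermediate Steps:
W(U) = 845 - 168*U
l = -2467751 (l = -2464386 - (845 - 168*(-31 + 4*4)) = -2464386 - (845 - 168*(-31 + 16)) = -2464386 - (845 - 168*(-15)) = -2464386 - (845 + 2520) = -2464386 - 1*3365 = -2464386 - 3365 = -2467751)
l - 1*1026950 = -2467751 - 1*1026950 = -2467751 - 1026950 = -3494701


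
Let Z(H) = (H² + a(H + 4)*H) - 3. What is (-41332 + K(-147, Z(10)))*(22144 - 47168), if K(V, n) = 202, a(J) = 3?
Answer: 1029237120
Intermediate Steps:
Z(H) = -3 + H² + 3*H (Z(H) = (H² + 3*H) - 3 = -3 + H² + 3*H)
(-41332 + K(-147, Z(10)))*(22144 - 47168) = (-41332 + 202)*(22144 - 47168) = -41130*(-25024) = 1029237120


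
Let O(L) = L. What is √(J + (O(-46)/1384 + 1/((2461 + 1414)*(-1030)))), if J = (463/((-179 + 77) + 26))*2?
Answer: I*√3364478404358578559/524769550 ≈ 3.4953*I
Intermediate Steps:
J = -463/38 (J = (463/(-102 + 26))*2 = (463/(-76))*2 = (463*(-1/76))*2 = -463/76*2 = -463/38 ≈ -12.184)
√(J + (O(-46)/1384 + 1/((2461 + 1414)*(-1030)))) = √(-463/38 + (-46/1384 + 1/((2461 + 1414)*(-1030)))) = √(-463/38 + (-46*1/1384 - 1/1030/3875)) = √(-463/38 + (-23/692 + (1/3875)*(-1/1030))) = √(-463/38 + (-23/692 - 1/3991250)) = √(-463/38 - 45899721/1380972500) = √(-320567228449/26238477500) = I*√3364478404358578559/524769550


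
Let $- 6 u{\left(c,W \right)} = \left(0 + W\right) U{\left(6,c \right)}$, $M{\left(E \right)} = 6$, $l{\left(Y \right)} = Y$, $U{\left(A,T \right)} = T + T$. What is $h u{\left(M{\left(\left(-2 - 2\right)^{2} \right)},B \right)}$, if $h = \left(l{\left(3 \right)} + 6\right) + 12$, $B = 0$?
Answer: $0$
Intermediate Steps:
$U{\left(A,T \right)} = 2 T$
$u{\left(c,W \right)} = - \frac{W c}{3}$ ($u{\left(c,W \right)} = - \frac{\left(0 + W\right) 2 c}{6} = - \frac{W 2 c}{6} = - \frac{2 W c}{6} = - \frac{W c}{3}$)
$h = 21$ ($h = \left(3 + 6\right) + 12 = 9 + 12 = 21$)
$h u{\left(M{\left(\left(-2 - 2\right)^{2} \right)},B \right)} = 21 \left(\left(- \frac{1}{3}\right) 0 \cdot 6\right) = 21 \cdot 0 = 0$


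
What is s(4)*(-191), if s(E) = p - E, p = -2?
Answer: 1146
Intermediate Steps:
s(E) = -2 - E
s(4)*(-191) = (-2 - 1*4)*(-191) = (-2 - 4)*(-191) = -6*(-191) = 1146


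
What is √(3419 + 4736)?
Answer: √8155 ≈ 90.305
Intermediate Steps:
√(3419 + 4736) = √8155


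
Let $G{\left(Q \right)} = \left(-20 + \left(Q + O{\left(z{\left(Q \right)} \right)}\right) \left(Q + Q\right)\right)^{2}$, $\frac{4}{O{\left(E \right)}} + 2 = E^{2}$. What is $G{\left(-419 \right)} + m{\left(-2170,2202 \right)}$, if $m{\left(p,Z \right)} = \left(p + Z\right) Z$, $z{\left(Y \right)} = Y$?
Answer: $\frac{3799382382020141888740}{30820962481} \approx 1.2327 \cdot 10^{11}$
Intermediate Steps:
$O{\left(E \right)} = \frac{4}{-2 + E^{2}}$
$m{\left(p,Z \right)} = Z \left(Z + p\right)$ ($m{\left(p,Z \right)} = \left(Z + p\right) Z = Z \left(Z + p\right)$)
$G{\left(Q \right)} = \left(-20 + 2 Q \left(Q + \frac{4}{-2 + Q^{2}}\right)\right)^{2}$ ($G{\left(Q \right)} = \left(-20 + \left(Q + \frac{4}{-2 + Q^{2}}\right) \left(Q + Q\right)\right)^{2} = \left(-20 + \left(Q + \frac{4}{-2 + Q^{2}}\right) 2 Q\right)^{2} = \left(-20 + 2 Q \left(Q + \frac{4}{-2 + Q^{2}}\right)\right)^{2}$)
$G{\left(-419 \right)} + m{\left(-2170,2202 \right)} = \frac{4 \left(4 \left(-419\right) + \left(-10 + \left(-419\right)^{2}\right) \left(-2 + \left(-419\right)^{2}\right)\right)^{2}}{\left(-2 + \left(-419\right)^{2}\right)^{2}} + 2202 \left(2202 - 2170\right) = \frac{4 \left(-1676 + \left(-10 + 175561\right) \left(-2 + 175561\right)\right)^{2}}{\left(-2 + 175561\right)^{2}} + 2202 \cdot 32 = \frac{4 \left(-1676 + 175551 \cdot 175559\right)^{2}}{30820962481} + 70464 = 4 \cdot \frac{1}{30820962481} \left(-1676 + 30819558009\right)^{2} + 70464 = 4 \cdot \frac{1}{30820962481} \cdot 30819556333^{2} + 70464 = 4 \cdot \frac{1}{30820962481} \cdot 949845052562960406889 + 70464 = \frac{3799380210251841627556}{30820962481} + 70464 = \frac{3799382382020141888740}{30820962481}$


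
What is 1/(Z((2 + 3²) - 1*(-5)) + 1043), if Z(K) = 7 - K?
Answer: 1/1034 ≈ 0.00096712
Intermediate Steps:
1/(Z((2 + 3²) - 1*(-5)) + 1043) = 1/((7 - ((2 + 3²) - 1*(-5))) + 1043) = 1/((7 - ((2 + 9) + 5)) + 1043) = 1/((7 - (11 + 5)) + 1043) = 1/((7 - 1*16) + 1043) = 1/((7 - 16) + 1043) = 1/(-9 + 1043) = 1/1034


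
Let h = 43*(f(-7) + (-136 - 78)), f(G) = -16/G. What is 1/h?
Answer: -7/63726 ≈ -0.00010985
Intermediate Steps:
h = -63726/7 (h = 43*(-16/(-7) + (-136 - 78)) = 43*(-16*(-1/7) - 214) = 43*(16/7 - 214) = 43*(-1482/7) = -63726/7 ≈ -9103.7)
1/h = 1/(-63726/7) = -7/63726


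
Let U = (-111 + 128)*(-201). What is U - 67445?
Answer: -70862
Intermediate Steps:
U = -3417 (U = 17*(-201) = -3417)
U - 67445 = -3417 - 67445 = -70862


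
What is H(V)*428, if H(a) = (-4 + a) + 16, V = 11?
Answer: 9844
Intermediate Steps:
H(a) = 12 + a
H(V)*428 = (12 + 11)*428 = 23*428 = 9844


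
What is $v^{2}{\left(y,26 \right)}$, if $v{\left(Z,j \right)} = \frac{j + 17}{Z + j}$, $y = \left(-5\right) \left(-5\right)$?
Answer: $\frac{1849}{2601} \approx 0.71088$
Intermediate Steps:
$y = 25$
$v{\left(Z,j \right)} = \frac{17 + j}{Z + j}$
$v^{2}{\left(y,26 \right)} = \left(\frac{17 + 26}{25 + 26}\right)^{2} = \left(\frac{1}{51} \cdot 43\right)^{2} = \left(\frac{43}{51}\right)^{2} = \frac{1849}{2601}$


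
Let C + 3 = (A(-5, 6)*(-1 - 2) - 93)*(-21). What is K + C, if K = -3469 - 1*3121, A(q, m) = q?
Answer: -4955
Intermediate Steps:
C = 1635 (C = -3 + (-5*(-1 - 2) - 93)*(-21) = -3 + (-5*(-3) - 93)*(-21) = -3 + (15 - 93)*(-21) = -3 - 78*(-21) = -3 + 1638 = 1635)
K = -6590 (K = -3469 - 3121 = -6590)
K + C = -6590 + 1635 = -4955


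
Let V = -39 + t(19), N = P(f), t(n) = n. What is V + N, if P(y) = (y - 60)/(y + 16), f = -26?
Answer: -57/5 ≈ -11.400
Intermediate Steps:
P(y) = (-60 + y)/(16 + y)
N = 43/5 (N = (-60 - 26)/(16 - 26) = -86/(-10) = -⅒*(-86) = 43/5 ≈ 8.6000)
V = -20 (V = -39 + 19 = -20)
V + N = -20 + 43/5 = -57/5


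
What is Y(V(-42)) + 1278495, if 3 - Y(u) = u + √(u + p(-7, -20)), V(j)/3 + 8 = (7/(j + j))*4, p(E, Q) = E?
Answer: 1278523 - 4*I*√2 ≈ 1.2785e+6 - 5.6569*I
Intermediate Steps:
V(j) = -24 + 42/j (V(j) = -24 + 3*((7/(j + j))*4) = -24 + 3*((7/((2*j)))*4) = -24 + 3*((7*(1/(2*j)))*4) = -24 + 3*((7/(2*j))*4) = -24 + 3*(14/j) = -24 + 42/j)
Y(u) = 3 - u - √(-7 + u) (Y(u) = 3 - (u + √(u - 7)) = 3 - (u + √(-7 + u)) = 3 + (-u - √(-7 + u)) = 3 - u - √(-7 + u))
Y(V(-42)) + 1278495 = (3 - (-24 + 42/(-42)) - √(-7 + (-24 + 42/(-42)))) + 1278495 = (3 - (-24 + 42*(-1/42)) - √(-7 + (-24 + 42*(-1/42)))) + 1278495 = (3 - (-24 - 1) - √(-7 + (-24 - 1))) + 1278495 = (3 - 1*(-25) - √(-7 - 25)) + 1278495 = (3 + 25 - √(-32)) + 1278495 = (3 + 25 - 4*I*√2) + 1278495 = (28 - 4*I*√2) + 1278495 = 1278523 - 4*I*√2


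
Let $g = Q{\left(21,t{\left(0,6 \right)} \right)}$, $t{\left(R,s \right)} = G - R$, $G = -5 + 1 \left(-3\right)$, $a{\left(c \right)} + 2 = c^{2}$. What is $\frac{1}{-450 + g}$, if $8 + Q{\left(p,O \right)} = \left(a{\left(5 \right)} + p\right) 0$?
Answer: $- \frac{1}{458} \approx -0.0021834$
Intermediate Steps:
$a{\left(c \right)} = -2 + c^{2}$
$G = -8$ ($G = -5 - 3 = -8$)
$t{\left(R,s \right)} = -8 - R$
$Q{\left(p,O \right)} = -8$ ($Q{\left(p,O \right)} = -8 + \left(\left(-2 + 5^{2}\right) + p\right) 0 = -8 + \left(\left(-2 + 25\right) + p\right) 0 = -8 + \left(23 + p\right) 0 = -8 + 0 = -8$)
$g = -8$
$\frac{1}{-450 + g} = \frac{1}{-450 - 8} = \frac{1}{-458} = - \frac{1}{458}$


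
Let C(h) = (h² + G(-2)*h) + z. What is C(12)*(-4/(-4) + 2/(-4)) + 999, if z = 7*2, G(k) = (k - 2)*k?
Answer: 1126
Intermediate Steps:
G(k) = k*(-2 + k) (G(k) = (-2 + k)*k = k*(-2 + k))
z = 14
C(h) = 14 + h² + 8*h (C(h) = (h² + (-2*(-2 - 2))*h) + 14 = (h² + (-2*(-4))*h) + 14 = (h² + 8*h) + 14 = 14 + h² + 8*h)
C(12)*(-4/(-4) + 2/(-4)) + 999 = (14 + 12² + 8*12)*(-4/(-4) + 2/(-4)) + 999 = (14 + 144 + 96)*(-4*(-¼) + 2*(-¼)) + 999 = 254*(1 - ½) + 999 = 254*(½) + 999 = 127 + 999 = 1126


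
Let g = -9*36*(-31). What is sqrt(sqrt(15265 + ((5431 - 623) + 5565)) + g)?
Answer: sqrt(10044 + sqrt(25638)) ≈ 101.02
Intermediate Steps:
g = 10044 (g = -324*(-31) = 10044)
sqrt(sqrt(15265 + ((5431 - 623) + 5565)) + g) = sqrt(sqrt(15265 + ((5431 - 623) + 5565)) + 10044) = sqrt(sqrt(15265 + (4808 + 5565)) + 10044) = sqrt(sqrt(15265 + 10373) + 10044) = sqrt(sqrt(25638) + 10044) = sqrt(10044 + sqrt(25638))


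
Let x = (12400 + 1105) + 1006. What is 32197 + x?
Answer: 46708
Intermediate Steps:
x = 14511 (x = 13505 + 1006 = 14511)
32197 + x = 32197 + 14511 = 46708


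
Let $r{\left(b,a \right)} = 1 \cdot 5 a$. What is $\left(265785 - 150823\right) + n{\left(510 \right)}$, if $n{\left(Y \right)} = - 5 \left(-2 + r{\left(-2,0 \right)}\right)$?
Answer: $114972$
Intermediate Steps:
$r{\left(b,a \right)} = 5 a$
$n{\left(Y \right)} = 10$ ($n{\left(Y \right)} = - 5 \left(-2 + 5 \cdot 0\right) = - 5 \left(-2 + 0\right) = \left(-5\right) \left(-2\right) = 10$)
$\left(265785 - 150823\right) + n{\left(510 \right)} = \left(265785 - 150823\right) + 10 = 114962 + 10 = 114972$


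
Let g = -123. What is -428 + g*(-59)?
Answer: 6829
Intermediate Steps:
-428 + g*(-59) = -428 - 123*(-59) = -428 + 7257 = 6829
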